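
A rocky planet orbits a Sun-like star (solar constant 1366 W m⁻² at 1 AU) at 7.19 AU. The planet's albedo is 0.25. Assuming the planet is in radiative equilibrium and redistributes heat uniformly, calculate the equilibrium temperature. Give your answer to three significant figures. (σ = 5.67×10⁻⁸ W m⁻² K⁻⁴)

T_eq ≈ 96.7 K

Flux at 7.19 AU: S = 1366/7.19² = 26.4 W m⁻².
Energy balance: absorbed = emitted ⇒ πR²·S(1−A) = 4πR²·σT_eq⁴, so T_eq⁴ = S(1−A)/(4σ).
T_eq = [26.4 × 0.75 / (4 × 5.67×10⁻⁸)]^(1/4) = (8.74×10⁷)^(1/4) = 96.7 K.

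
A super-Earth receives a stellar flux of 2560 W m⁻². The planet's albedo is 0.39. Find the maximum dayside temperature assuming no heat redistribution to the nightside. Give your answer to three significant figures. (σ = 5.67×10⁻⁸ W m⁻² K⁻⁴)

With no redistribution each surface element balances locally: S(1−A) = σT⁴.
T = [2560 × 0.61 / 5.67×10⁻⁸]^(1/4) = (2.75×10¹⁰)^(1/4) = 407 K.

T_ss ≈ 407 K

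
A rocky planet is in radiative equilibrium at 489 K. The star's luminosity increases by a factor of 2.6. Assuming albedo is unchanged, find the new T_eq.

T_eq ∝ L^(1/4) · d^(−1/2).
T′ = 489 × 2.6^(1/4) = 621 K.

T_eq ≈ 621 K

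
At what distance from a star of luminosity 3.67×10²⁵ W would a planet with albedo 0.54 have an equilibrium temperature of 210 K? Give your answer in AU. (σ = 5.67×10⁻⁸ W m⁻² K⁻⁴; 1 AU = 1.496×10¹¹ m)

d ≈ 0.369 AU

From T_eq⁴ = L(1−A)/(16πσd²): d = √[L(1−A)/(16πσT_eq⁴)].
d = √[3.67×10²⁵ × 0.46 / (16π × 5.67×10⁻⁸ × (210)⁴)] = 5.52×10¹⁰ m = 0.369 AU.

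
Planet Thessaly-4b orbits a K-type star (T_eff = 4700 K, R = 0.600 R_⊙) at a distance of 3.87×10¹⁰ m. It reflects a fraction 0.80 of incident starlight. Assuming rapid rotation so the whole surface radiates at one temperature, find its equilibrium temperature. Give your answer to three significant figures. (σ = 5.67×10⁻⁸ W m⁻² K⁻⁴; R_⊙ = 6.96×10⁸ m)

T_eq ≈ 231 K

R_⋆ = 0.600 × 6.96×10⁸ = 4.18×10⁸ m.
L = 4πR_⋆²σT_⋆⁴ = 4π(4.18×10⁸)² × 5.67×10⁻⁸ × (4700)⁴ = 6.06×10²⁵ W.
S = L/(4πd²) = 3220 W m⁻².
Energy balance: absorbed = emitted ⇒ πR²·S(1−A) = 4πR²·σT_eq⁴, so T_eq⁴ = S(1−A)/(4σ).
T_eq = [3220 × 0.20 / (4 × 5.67×10⁻⁸)]^(1/4) = (2.84×10⁹)^(1/4) = 231 K.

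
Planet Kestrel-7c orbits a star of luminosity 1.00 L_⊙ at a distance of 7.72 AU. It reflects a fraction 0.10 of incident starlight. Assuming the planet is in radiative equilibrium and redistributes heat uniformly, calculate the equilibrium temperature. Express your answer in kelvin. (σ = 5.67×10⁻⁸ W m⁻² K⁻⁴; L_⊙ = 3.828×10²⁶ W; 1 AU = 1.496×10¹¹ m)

T_eq ≈ 97.6 K

d = 7.72 AU = 1.15×10¹² m.
L = 1.00 × 3.828×10²⁶ = 3.83×10²⁶ W.
Flux: S = L/(4πd²) = 3.83×10²⁶/(4π×(1.15×10¹²)²) = 22.8 W m⁻².
Energy balance: absorbed = emitted ⇒ πR²·S(1−A) = 4πR²·σT_eq⁴, so T_eq⁴ = S(1−A)/(4σ).
T_eq = [22.8 × 0.90 / (4 × 5.67×10⁻⁸)]^(1/4) = (9.06×10⁷)^(1/4) = 97.6 K.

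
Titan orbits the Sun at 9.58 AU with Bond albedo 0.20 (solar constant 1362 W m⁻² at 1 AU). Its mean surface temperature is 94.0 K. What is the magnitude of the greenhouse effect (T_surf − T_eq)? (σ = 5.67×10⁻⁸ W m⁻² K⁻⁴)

S = 1362/9.58² = 14.84 W m⁻².
T_eq = [S(1−A)/(4σ)]^(1/4) = [14.84×0.80/(4×5.67×10⁻⁸)]^(1/4) = 85.1 K.
ΔT = T_surf − T_eq = 94 − 85.1.

ΔT ≈ 8.9 K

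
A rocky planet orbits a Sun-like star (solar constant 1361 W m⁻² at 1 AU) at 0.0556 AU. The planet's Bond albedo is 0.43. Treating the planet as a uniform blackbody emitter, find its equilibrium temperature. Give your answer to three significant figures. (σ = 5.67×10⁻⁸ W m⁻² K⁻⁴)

T_eq ≈ 1030 K

Flux at 0.0556 AU: S = 1361/0.0556² = 4.40×10⁵ W m⁻².
Energy balance: absorbed = emitted ⇒ πR²·S(1−A) = 4πR²·σT_eq⁴, so T_eq⁴ = S(1−A)/(4σ).
T_eq = [4.40×10⁵ × 0.57 / (4 × 5.67×10⁻⁸)]^(1/4) = (1.11×10¹²)^(1/4) = 1030 K.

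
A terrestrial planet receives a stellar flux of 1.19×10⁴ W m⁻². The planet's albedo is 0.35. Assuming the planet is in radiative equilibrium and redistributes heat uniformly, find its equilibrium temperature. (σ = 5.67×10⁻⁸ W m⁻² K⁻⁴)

Energy balance: absorbed = emitted ⇒ πR²·S(1−A) = 4πR²·σT_eq⁴, so T_eq⁴ = S(1−A)/(4σ).
T_eq = [1.19×10⁴ × 0.65 / (4 × 5.67×10⁻⁸)]^(1/4) = (3.41×10¹⁰)^(1/4) = 430 K.

T_eq ≈ 430 K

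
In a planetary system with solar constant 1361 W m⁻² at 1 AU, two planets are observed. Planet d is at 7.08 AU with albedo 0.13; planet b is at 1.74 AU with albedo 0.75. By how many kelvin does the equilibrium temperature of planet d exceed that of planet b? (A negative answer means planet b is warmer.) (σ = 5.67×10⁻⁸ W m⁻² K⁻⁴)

T_eq = [S₀(1−A)/(4σd²)]^(1/4), so T ∝ (1−A)^(1/4) / √d.
T₁ = [1361×0.87/(4×5.67×10⁻⁸×7.08²)]^(1/4) = 101.02 K.
T₂ = [1361×0.25/(4×5.67×10⁻⁸×1.74²)]^(1/4) = 149.20 K.

ΔT ≈ -48.2 K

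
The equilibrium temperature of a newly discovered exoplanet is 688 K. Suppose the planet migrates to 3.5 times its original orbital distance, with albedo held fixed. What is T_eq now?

T_eq ≈ 368 K

T_eq ∝ L^(1/4) · d^(−1/2).
T′ = 688 / 3.5^(1/2) = 368 K.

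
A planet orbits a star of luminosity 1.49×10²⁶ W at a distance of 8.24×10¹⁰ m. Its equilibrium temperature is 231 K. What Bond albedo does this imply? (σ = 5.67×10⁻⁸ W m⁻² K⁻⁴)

Flux: S = L/(4πd²) = 1.49×10²⁶/(4π×(8.24×10¹⁰)²) = 1750 W m⁻².
From T_eq⁴ = S(1−A)/(4σ): 1−A = 4σT_eq⁴/S.
1−A = 4 × 5.67×10⁻⁸ × (231)⁴ / 1750 = 0.370.

A ≈ 0.63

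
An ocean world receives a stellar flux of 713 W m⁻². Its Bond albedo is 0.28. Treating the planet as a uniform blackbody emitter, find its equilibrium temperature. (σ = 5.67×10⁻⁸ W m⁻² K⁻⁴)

Energy balance: absorbed = emitted ⇒ πR²·S(1−A) = 4πR²·σT_eq⁴, so T_eq⁴ = S(1−A)/(4σ).
T_eq = [713 × 0.72 / (4 × 5.67×10⁻⁸)]^(1/4) = (2.26×10⁹)^(1/4) = 218 K.

T_eq ≈ 218 K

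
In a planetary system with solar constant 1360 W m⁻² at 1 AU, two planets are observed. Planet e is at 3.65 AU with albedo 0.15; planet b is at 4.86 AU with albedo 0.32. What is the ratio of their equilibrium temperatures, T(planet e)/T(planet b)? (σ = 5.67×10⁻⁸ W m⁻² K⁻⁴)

T₁/T₂ ≈ 1.220

T_eq = [S₀(1−A)/(4σd²)]^(1/4), so T ∝ (1−A)^(1/4) / √d.
T₁ = [1360×0.85/(4×5.67×10⁻⁸×3.65²)]^(1/4) = 139.86 K.
T₂ = [1360×0.68/(4×5.67×10⁻⁸×4.86²)]^(1/4) = 114.63 K.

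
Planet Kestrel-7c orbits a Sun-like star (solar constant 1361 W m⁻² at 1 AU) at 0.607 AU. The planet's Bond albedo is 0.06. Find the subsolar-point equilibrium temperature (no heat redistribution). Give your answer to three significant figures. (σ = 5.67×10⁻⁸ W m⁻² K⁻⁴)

T_ss ≈ 497 K

Flux at 0.607 AU: S = 1361/0.607² = 3690 W m⁻².
At the subsolar point the surface absorbs S(1−A) and emits σT⁴ per unit area — no factor of 4, since only the local patch is in balance.
T = [3690 × 0.94 / 5.67×10⁻⁸]^(1/4) = (6.12×10¹⁰)^(1/4) = 497 K.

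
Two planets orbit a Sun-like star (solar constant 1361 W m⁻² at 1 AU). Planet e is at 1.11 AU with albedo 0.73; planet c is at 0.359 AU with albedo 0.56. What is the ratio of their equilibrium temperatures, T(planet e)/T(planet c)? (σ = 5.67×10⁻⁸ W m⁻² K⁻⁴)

T₁/T₂ ≈ 0.503

T_eq = [S₀(1−A)/(4σd²)]^(1/4), so T ∝ (1−A)^(1/4) / √d.
T₁ = [1361×0.27/(4×5.67×10⁻⁸×1.11²)]^(1/4) = 190.43 K.
T₂ = [1361×0.44/(4×5.67×10⁻⁸×0.359²)]^(1/4) = 378.33 K.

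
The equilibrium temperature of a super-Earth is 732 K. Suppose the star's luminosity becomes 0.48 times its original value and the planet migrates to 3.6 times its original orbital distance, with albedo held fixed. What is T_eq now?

T_eq ∝ L^(1/4) · d^(−1/2).
T′ = 732 × 0.48^(1/4) / 3.6^(1/2) = 321 K.

T_eq ≈ 321 K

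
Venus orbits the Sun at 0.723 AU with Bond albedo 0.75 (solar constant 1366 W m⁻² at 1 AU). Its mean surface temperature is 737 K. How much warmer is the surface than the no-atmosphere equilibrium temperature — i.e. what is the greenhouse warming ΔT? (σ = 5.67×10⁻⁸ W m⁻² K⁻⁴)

ΔT ≈ 505.3 K

S = 1366/0.723² = 2613 W m⁻².
T_eq = [S(1−A)/(4σ)]^(1/4) = [2613×0.25/(4×5.67×10⁻⁸)]^(1/4) = 231.7 K.
ΔT = T_surf − T_eq = 737 − 231.7.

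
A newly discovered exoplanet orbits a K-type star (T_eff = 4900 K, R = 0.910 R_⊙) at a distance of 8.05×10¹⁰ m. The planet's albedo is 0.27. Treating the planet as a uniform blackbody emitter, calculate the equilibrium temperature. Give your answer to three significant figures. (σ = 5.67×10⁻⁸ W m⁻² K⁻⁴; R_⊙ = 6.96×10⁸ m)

R_⋆ = 0.910 × 6.96×10⁸ = 6.33×10⁸ m.
L = 4πR_⋆²σT_⋆⁴ = 4π(6.33×10⁸)² × 5.67×10⁻⁸ × (4900)⁴ = 1.65×10²⁶ W.
S = L/(4πd²) = 2020 W m⁻².
Energy balance: absorbed = emitted ⇒ πR²·S(1−A) = 4πR²·σT_eq⁴, so T_eq⁴ = S(1−A)/(4σ).
T_eq = [2020 × 0.73 / (4 × 5.67×10⁻⁸)]^(1/4) = (6.51×10⁹)^(1/4) = 284 K.

T_eq ≈ 284 K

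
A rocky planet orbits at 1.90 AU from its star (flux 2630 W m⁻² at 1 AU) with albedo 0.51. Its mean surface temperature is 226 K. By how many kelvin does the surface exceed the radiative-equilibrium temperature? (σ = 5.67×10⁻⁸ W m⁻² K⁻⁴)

ΔT ≈ 26.8 K

S = 2630/1.90² = 728.5 W m⁻².
T_eq = [S(1−A)/(4σ)]^(1/4) = [728.5×0.49/(4×5.67×10⁻⁸)]^(1/4) = 199.2 K.
ΔT = T_surf − T_eq = 226 − 199.2.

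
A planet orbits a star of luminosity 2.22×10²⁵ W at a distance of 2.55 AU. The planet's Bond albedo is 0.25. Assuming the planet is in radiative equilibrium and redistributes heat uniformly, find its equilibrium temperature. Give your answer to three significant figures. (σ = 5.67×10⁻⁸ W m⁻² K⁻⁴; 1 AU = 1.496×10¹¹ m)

d = 2.55 AU = 3.81×10¹¹ m.
Flux: S = L/(4πd²) = 2.22×10²⁵/(4π×(3.81×10¹¹)²) = 12.1 W m⁻².
Energy balance: absorbed = emitted ⇒ πR²·S(1−A) = 4πR²·σT_eq⁴, so T_eq⁴ = S(1−A)/(4σ).
T_eq = [12.1 × 0.75 / (4 × 5.67×10⁻⁸)]^(1/4) = (4.01×10⁷)^(1/4) = 79.6 K.

T_eq ≈ 79.6 K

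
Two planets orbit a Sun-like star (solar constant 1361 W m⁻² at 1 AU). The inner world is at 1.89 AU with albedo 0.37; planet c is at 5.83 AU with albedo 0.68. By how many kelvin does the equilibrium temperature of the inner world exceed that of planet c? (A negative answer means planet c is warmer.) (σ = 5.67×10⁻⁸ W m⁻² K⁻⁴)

ΔT ≈ 93.7 K

T_eq = [S₀(1−A)/(4σd²)]^(1/4), so T ∝ (1−A)^(1/4) / √d.
T₁ = [1361×0.63/(4×5.67×10⁻⁸×1.89²)]^(1/4) = 180.37 K.
T₂ = [1361×0.32/(4×5.67×10⁻⁸×5.83²)]^(1/4) = 86.70 K.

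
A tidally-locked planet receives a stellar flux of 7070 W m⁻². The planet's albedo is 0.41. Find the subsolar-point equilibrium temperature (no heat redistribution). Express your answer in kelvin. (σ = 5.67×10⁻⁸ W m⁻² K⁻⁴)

At the subsolar point the surface absorbs S(1−A) and emits σT⁴ per unit area — no factor of 4, since only the local patch is in balance.
T = [7070 × 0.59 / 5.67×10⁻⁸]^(1/4) = (7.36×10¹⁰)^(1/4) = 521 K.

T_ss ≈ 521 K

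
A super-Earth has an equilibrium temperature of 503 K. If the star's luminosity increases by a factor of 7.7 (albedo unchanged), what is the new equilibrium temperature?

T_eq ∝ L^(1/4) · d^(−1/2).
T′ = 503 × 7.7^(1/4) = 838 K.

T_eq ≈ 838 K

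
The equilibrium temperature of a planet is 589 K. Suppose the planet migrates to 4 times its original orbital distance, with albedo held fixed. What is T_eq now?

T_eq ≈ 294 K

T_eq ∝ L^(1/4) · d^(−1/2).
T′ = 589 / 4^(1/2) = 294 K.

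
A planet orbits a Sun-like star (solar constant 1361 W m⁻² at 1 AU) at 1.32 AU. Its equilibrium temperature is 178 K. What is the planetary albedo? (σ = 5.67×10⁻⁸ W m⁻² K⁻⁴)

A ≈ 0.71

Flux at 1.32 AU: S = 1361/1.32² = 781 W m⁻².
From T_eq⁴ = S(1−A)/(4σ): 1−A = 4σT_eq⁴/S.
1−A = 4 × 5.67×10⁻⁸ × (178)⁴ / 781 = 0.291.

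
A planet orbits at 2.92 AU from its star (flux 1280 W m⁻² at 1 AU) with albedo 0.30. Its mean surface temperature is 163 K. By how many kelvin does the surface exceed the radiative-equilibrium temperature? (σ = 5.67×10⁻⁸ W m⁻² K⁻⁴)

S = 1280/2.92² = 150.1 W m⁻².
T_eq = [S(1−A)/(4σ)]^(1/4) = [150.1×0.70/(4×5.67×10⁻⁸)]^(1/4) = 146.7 K.
ΔT = T_surf − T_eq = 163 − 146.7.

ΔT ≈ 16.3 K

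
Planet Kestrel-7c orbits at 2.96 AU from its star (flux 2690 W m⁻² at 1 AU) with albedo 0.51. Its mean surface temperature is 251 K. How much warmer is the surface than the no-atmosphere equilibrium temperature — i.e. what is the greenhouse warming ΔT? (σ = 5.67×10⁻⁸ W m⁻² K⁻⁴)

ΔT ≈ 90.5 K

S = 2690/2.96² = 307.0 W m⁻².
T_eq = [S(1−A)/(4σ)]^(1/4) = [307.0×0.49/(4×5.67×10⁻⁸)]^(1/4) = 160.5 K.
ΔT = T_surf − T_eq = 251 − 160.5.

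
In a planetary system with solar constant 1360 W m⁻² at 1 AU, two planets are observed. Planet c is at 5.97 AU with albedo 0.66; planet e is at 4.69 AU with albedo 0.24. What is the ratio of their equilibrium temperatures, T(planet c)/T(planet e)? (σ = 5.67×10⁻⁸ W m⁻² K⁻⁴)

T_eq = [S₀(1−A)/(4σd²)]^(1/4), so T ∝ (1−A)^(1/4) / √d.
T₁ = [1360×0.34/(4×5.67×10⁻⁸×5.97²)]^(1/4) = 86.97 K.
T₂ = [1360×0.76/(4×5.67×10⁻⁸×4.69²)]^(1/4) = 119.98 K.

T₁/T₂ ≈ 0.725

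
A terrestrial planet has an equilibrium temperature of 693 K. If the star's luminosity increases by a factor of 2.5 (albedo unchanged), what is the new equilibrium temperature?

T_eq ≈ 871 K

T_eq ∝ L^(1/4) · d^(−1/2).
T′ = 693 × 2.5^(1/4) = 871 K.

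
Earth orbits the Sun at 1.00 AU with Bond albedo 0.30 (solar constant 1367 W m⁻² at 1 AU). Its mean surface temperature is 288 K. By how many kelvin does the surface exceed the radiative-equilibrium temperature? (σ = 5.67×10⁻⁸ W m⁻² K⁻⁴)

ΔT ≈ 33.1 K

S = 1367/1.00² = 1367 W m⁻².
T_eq = [S(1−A)/(4σ)]^(1/4) = [1367×0.70/(4×5.67×10⁻⁸)]^(1/4) = 254.9 K.
ΔT = T_surf − T_eq = 288 − 254.9.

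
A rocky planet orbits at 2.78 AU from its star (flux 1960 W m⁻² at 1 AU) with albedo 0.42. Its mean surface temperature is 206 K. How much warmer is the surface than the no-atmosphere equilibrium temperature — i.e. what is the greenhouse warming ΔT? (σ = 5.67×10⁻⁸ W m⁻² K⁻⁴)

ΔT ≈ 46.4 K

S = 1960/2.78² = 253.6 W m⁻².
T_eq = [S(1−A)/(4σ)]^(1/4) = [253.6×0.58/(4×5.67×10⁻⁸)]^(1/4) = 159.6 K.
ΔT = T_surf − T_eq = 206 − 159.6.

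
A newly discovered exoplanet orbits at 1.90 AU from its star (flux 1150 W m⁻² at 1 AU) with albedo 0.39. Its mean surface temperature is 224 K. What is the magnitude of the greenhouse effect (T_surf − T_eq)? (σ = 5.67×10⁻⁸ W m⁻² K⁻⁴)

S = 1150/1.90² = 318.6 W m⁻².
T_eq = [S(1−A)/(4σ)]^(1/4) = [318.6×0.61/(4×5.67×10⁻⁸)]^(1/4) = 171.1 K.
ΔT = T_surf − T_eq = 224 − 171.1.

ΔT ≈ 52.9 K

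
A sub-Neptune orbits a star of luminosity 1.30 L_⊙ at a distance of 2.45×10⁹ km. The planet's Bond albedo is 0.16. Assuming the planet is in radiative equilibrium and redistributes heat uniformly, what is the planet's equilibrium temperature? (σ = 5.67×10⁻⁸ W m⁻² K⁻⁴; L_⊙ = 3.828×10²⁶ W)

d = 2.45×10⁹ km = 2.45×10¹² m.
L = 1.30 × 3.828×10²⁶ = 4.98×10²⁶ W.
Flux: S = L/(4πd²) = 4.98×10²⁶/(4π×(2.45×10¹²)²) = 6.60 W m⁻².
Energy balance: absorbed = emitted ⇒ πR²·S(1−A) = 4πR²·σT_eq⁴, so T_eq⁴ = S(1−A)/(4σ).
T_eq = [6.60 × 0.84 / (4 × 5.67×10⁻⁸)]^(1/4) = (2.44×10⁷)^(1/4) = 70.3 K.

T_eq ≈ 70.3 K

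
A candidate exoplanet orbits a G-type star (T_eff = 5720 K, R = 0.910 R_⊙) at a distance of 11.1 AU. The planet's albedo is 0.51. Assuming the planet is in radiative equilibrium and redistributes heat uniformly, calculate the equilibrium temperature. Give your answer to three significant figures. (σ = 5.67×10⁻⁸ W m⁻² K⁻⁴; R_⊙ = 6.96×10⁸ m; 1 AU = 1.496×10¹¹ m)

T_eq ≈ 66.1 K

R_⋆ = 0.910 × 6.96×10⁸ = 6.33×10⁸ m.
d = 11.1 AU = 1.66×10¹² m.
L = 4πR_⋆²σT_⋆⁴ = 4π(6.33×10⁸)² × 5.67×10⁻⁸ × (5720)⁴ = 3.06×10²⁶ W.
S = L/(4πd²) = 8.83 W m⁻².
Energy balance: absorbed = emitted ⇒ πR²·S(1−A) = 4πR²·σT_eq⁴, so T_eq⁴ = S(1−A)/(4σ).
T_eq = [8.83 × 0.49 / (4 × 5.67×10⁻⁸)]^(1/4) = (1.91×10⁷)^(1/4) = 66.1 K.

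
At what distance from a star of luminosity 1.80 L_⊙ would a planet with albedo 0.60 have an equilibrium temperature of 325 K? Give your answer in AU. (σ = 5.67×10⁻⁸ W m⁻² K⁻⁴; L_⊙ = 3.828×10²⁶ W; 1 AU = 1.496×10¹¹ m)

L = 1.80 × 3.828×10²⁶ = 6.89×10²⁶ W.
From T_eq⁴ = L(1−A)/(16πσd²): d = √[L(1−A)/(16πσT_eq⁴)].
d = √[6.89×10²⁶ × 0.40 / (16π × 5.67×10⁻⁸ × (325)⁴)] = 9.31×10¹⁰ m = 0.622 AU.

d ≈ 0.622 AU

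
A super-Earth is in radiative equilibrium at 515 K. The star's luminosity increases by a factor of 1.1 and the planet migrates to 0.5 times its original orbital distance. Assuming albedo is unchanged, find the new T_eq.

T_eq ≈ 746 K

T_eq ∝ L^(1/4) · d^(−1/2).
T′ = 515 × 1.1^(1/4) / 0.5^(1/2) = 746 K.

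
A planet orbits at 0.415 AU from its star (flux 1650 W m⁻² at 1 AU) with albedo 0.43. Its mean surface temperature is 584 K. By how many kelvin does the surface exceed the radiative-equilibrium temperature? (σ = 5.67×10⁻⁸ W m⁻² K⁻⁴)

ΔT ≈ 190.1 K

S = 1650/0.415² = 9580 W m⁻².
T_eq = [S(1−A)/(4σ)]^(1/4) = [9580×0.57/(4×5.67×10⁻⁸)]^(1/4) = 393.9 K.
ΔT = T_surf − T_eq = 584 − 393.9.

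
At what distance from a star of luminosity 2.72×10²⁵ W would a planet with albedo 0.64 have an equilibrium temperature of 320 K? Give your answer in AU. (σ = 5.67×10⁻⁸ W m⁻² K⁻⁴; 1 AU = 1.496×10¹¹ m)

d ≈ 0.121 AU

From T_eq⁴ = L(1−A)/(16πσd²): d = √[L(1−A)/(16πσT_eq⁴)].
d = √[2.72×10²⁵ × 0.36 / (16π × 5.67×10⁻⁸ × (320)⁴)] = 1.81×10¹⁰ m = 0.121 AU.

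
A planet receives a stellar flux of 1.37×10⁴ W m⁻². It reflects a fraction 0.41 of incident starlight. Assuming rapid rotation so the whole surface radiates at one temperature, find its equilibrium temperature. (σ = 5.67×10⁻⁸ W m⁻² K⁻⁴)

T_eq ≈ 434 K

Energy balance: absorbed = emitted ⇒ πR²·S(1−A) = 4πR²·σT_eq⁴, so T_eq⁴ = S(1−A)/(4σ).
T_eq = [1.37×10⁴ × 0.59 / (4 × 5.67×10⁻⁸)]^(1/4) = (3.56×10¹⁰)^(1/4) = 434 K.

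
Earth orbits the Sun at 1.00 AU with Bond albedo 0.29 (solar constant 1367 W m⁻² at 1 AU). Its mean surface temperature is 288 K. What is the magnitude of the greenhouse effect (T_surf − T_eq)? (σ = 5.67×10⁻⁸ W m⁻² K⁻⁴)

S = 1367/1.00² = 1367 W m⁻².
T_eq = [S(1−A)/(4σ)]^(1/4) = [1367×0.71/(4×5.67×10⁻⁸)]^(1/4) = 255.8 K.
ΔT = T_surf − T_eq = 288 − 255.8.

ΔT ≈ 32.2 K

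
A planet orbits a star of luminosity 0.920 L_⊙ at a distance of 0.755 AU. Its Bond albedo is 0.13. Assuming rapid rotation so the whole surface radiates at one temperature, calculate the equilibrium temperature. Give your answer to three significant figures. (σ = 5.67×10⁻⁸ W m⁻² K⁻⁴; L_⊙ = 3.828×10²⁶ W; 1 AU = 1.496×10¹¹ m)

T_eq ≈ 303 K

d = 0.755 AU = 1.13×10¹¹ m.
L = 0.920 × 3.828×10²⁶ = 3.52×10²⁶ W.
Flux: S = L/(4πd²) = 3.52×10²⁶/(4π×(1.13×10¹¹)²) = 2200 W m⁻².
Energy balance: absorbed = emitted ⇒ πR²·S(1−A) = 4πR²·σT_eq⁴, so T_eq⁴ = S(1−A)/(4σ).
T_eq = [2200 × 0.87 / (4 × 5.67×10⁻⁸)]^(1/4) = (8.43×10⁹)^(1/4) = 303 K.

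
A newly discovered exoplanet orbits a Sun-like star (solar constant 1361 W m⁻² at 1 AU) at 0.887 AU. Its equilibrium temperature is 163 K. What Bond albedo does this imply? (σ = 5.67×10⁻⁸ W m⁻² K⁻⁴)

Flux at 0.887 AU: S = 1361/0.887² = 1730 W m⁻².
From T_eq⁴ = S(1−A)/(4σ): 1−A = 4σT_eq⁴/S.
1−A = 4 × 5.67×10⁻⁸ × (163)⁴ / 1730 = 0.093.

A ≈ 0.91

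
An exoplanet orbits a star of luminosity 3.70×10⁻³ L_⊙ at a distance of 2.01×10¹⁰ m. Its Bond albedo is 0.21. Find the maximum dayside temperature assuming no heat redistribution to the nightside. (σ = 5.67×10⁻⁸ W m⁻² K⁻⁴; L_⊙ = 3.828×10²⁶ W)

L = 3.70×10⁻³ × 3.828×10²⁶ = 1.42×10²⁴ W.
Flux: S = L/(4πd²) = 1.42×10²⁴/(4π×(2.01×10¹⁰)²) = 279 W m⁻².
With no redistribution each surface element balances locally: S(1−A) = σT⁴.
T = [279 × 0.79 / 5.67×10⁻⁸]^(1/4) = (3.89×10⁹)^(1/4) = 250 K.

T_ss ≈ 250 K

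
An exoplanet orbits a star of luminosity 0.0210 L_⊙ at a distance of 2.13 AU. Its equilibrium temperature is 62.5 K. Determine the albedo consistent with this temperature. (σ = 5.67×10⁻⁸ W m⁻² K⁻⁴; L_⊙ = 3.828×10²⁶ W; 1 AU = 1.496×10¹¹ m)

A ≈ 0.45

d = 2.13 AU = 3.19×10¹¹ m.
L = 0.0210 × 3.828×10²⁶ = 8.04×10²⁴ W.
Flux: S = L/(4πd²) = 8.04×10²⁴/(4π×(3.19×10¹¹)²) = 6.30 W m⁻².
From T_eq⁴ = S(1−A)/(4σ): 1−A = 4σT_eq⁴/S.
1−A = 4 × 5.67×10⁻⁸ × (62.5)⁴ / 6.30 = 0.549.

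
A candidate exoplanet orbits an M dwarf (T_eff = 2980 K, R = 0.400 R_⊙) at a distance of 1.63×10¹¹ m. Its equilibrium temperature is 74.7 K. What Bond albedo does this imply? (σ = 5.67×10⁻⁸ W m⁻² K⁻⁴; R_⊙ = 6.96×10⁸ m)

A ≈ 0.46

R_⋆ = 0.400 × 6.96×10⁸ = 2.78×10⁸ m.
L = 4πR_⋆²σT_⋆⁴ = 4π(2.78×10⁸)² × 5.67×10⁻⁸ × (2980)⁴ = 4.36×10²⁴ W.
S = L/(4πd²) = 13.0 W m⁻².
From T_eq⁴ = S(1−A)/(4σ): 1−A = 4σT_eq⁴/S.
1−A = 4 × 5.67×10⁻⁸ × (74.7)⁴ / 13.0 = 0.541.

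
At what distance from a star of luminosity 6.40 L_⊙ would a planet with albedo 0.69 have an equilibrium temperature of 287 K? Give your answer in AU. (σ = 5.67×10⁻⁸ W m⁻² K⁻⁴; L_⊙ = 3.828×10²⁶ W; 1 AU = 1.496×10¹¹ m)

L = 6.40 × 3.828×10²⁶ = 2.45×10²⁷ W.
From T_eq⁴ = L(1−A)/(16πσd²): d = √[L(1−A)/(16πσT_eq⁴)].
d = √[2.45×10²⁷ × 0.31 / (16π × 5.67×10⁻⁸ × (287)⁴)] = 1.98×10¹¹ m = 1.32 AU.

d ≈ 1.32 AU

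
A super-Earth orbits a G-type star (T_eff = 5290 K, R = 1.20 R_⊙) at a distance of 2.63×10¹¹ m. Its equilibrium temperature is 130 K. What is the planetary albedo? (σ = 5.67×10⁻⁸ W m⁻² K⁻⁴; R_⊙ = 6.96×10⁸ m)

R_⋆ = 1.20 × 6.96×10⁸ = 8.35×10⁸ m.
L = 4πR_⋆²σT_⋆⁴ = 4π(8.35×10⁸)² × 5.67×10⁻⁸ × (5290)⁴ = 3.89×10²⁶ W.
S = L/(4πd²) = 448 W m⁻².
From T_eq⁴ = S(1−A)/(4σ): 1−A = 4σT_eq⁴/S.
1−A = 4 × 5.67×10⁻⁸ × (130)⁴ / 448 = 0.145.

A ≈ 0.86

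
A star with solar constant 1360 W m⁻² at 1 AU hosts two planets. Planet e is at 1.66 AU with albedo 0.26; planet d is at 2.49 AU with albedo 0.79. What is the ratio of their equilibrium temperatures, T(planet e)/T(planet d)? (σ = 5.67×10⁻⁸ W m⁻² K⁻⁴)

T₁/T₂ ≈ 1.678

T_eq = [S₀(1−A)/(4σd²)]^(1/4), so T ∝ (1−A)^(1/4) / √d.
T₁ = [1360×0.74/(4×5.67×10⁻⁸×1.66²)]^(1/4) = 200.32 K.
T₂ = [1360×0.21/(4×5.67×10⁻⁸×2.49²)]^(1/4) = 119.38 K.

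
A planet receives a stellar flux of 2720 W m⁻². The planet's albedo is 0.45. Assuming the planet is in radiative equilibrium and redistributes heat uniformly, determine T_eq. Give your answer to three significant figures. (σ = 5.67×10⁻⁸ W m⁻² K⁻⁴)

T_eq ≈ 285 K

Energy balance: absorbed = emitted ⇒ πR²·S(1−A) = 4πR²·σT_eq⁴, so T_eq⁴ = S(1−A)/(4σ).
T_eq = [2720 × 0.55 / (4 × 5.67×10⁻⁸)]^(1/4) = (6.60×10⁹)^(1/4) = 285 K.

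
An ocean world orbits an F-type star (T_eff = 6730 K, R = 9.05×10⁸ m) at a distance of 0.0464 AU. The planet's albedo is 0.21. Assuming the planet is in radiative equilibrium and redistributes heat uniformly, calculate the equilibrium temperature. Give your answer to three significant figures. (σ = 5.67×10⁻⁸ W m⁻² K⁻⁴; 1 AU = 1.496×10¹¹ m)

d = 0.0464 AU = 6.94×10⁹ m.
L = 4πR_⋆²σT_⋆⁴ = 4π(9.05×10⁸)² × 5.67×10⁻⁸ × (6730)⁴ = 1.20×10²⁷ W.
S = L/(4πd²) = 1.98×10⁶ W m⁻².
Energy balance: absorbed = emitted ⇒ πR²·S(1−A) = 4πR²·σT_eq⁴, so T_eq⁴ = S(1−A)/(4σ).
T_eq = [1.98×10⁶ × 0.79 / (4 × 5.67×10⁻⁸)]^(1/4) = (6.89×10¹²)^(1/4) = 1620 K.

T_eq ≈ 1620 K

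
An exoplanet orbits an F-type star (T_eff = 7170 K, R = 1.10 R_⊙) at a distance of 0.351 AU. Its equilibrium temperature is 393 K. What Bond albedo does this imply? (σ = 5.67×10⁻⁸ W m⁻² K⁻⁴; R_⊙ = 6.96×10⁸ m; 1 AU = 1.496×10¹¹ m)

A ≈ 0.83

R_⋆ = 1.10 × 6.96×10⁸ = 7.66×10⁸ m.
d = 0.351 AU = 5.25×10¹⁰ m.
L = 4πR_⋆²σT_⋆⁴ = 4π(7.66×10⁸)² × 5.67×10⁻⁸ × (7170)⁴ = 1.10×10²⁷ W.
S = L/(4πd²) = 3.19×10⁴ W m⁻².
From T_eq⁴ = S(1−A)/(4σ): 1−A = 4σT_eq⁴/S.
1−A = 4 × 5.67×10⁻⁸ × (393)⁴ / 3.19×10⁴ = 0.170.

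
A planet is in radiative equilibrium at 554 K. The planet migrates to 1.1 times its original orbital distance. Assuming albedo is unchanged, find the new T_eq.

T_eq ∝ L^(1/4) · d^(−1/2).
T′ = 554 / 1.1^(1/2) = 528 K.

T_eq ≈ 528 K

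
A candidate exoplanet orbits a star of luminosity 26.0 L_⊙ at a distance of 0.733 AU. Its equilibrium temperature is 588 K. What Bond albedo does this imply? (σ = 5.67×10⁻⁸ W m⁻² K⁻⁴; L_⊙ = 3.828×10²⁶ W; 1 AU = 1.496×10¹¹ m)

d = 0.733 AU = 1.10×10¹¹ m.
L = 26.0 × 3.828×10²⁶ = 9.95×10²⁷ W.
Flux: S = L/(4πd²) = 9.95×10²⁷/(4π×(1.10×10¹¹)²) = 6.59×10⁴ W m⁻².
From T_eq⁴ = S(1−A)/(4σ): 1−A = 4σT_eq⁴/S.
1−A = 4 × 5.67×10⁻⁸ × (588)⁴ / 6.59×10⁴ = 0.412.

A ≈ 0.59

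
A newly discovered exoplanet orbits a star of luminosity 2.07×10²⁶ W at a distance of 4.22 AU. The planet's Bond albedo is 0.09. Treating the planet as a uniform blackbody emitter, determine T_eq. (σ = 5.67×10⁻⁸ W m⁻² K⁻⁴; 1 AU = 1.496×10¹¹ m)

d = 4.22 AU = 6.31×10¹¹ m.
Flux: S = L/(4πd²) = 2.07×10²⁶/(4π×(6.31×10¹¹)²) = 41.3 W m⁻².
Energy balance: absorbed = emitted ⇒ πR²·S(1−A) = 4πR²·σT_eq⁴, so T_eq⁴ = S(1−A)/(4σ).
T_eq = [41.3 × 0.91 / (4 × 5.67×10⁻⁸)]^(1/4) = (1.66×10⁸)^(1/4) = 113 K.

T_eq ≈ 113 K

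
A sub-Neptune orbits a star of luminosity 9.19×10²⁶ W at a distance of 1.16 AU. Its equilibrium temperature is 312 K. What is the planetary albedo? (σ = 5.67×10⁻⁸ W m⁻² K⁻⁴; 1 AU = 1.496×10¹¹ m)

d = 1.16 AU = 1.74×10¹¹ m.
Flux: S = L/(4πd²) = 9.19×10²⁶/(4π×(1.74×10¹¹)²) = 2430 W m⁻².
From T_eq⁴ = S(1−A)/(4σ): 1−A = 4σT_eq⁴/S.
1−A = 4 × 5.67×10⁻⁸ × (312)⁴ / 2430 = 0.885.

A ≈ 0.12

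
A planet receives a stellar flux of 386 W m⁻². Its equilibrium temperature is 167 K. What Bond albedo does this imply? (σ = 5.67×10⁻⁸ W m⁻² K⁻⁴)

A ≈ 0.54

From T_eq⁴ = S(1−A)/(4σ): 1−A = 4σT_eq⁴/S.
1−A = 4 × 5.67×10⁻⁸ × (167)⁴ / 386 = 0.457.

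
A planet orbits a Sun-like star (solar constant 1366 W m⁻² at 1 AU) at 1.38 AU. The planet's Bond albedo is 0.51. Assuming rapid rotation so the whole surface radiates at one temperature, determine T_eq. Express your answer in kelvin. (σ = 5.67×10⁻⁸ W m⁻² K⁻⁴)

Flux at 1.38 AU: S = 1366/1.38² = 717 W m⁻².
Energy balance: absorbed = emitted ⇒ πR²·S(1−A) = 4πR²·σT_eq⁴, so T_eq⁴ = S(1−A)/(4σ).
T_eq = [717 × 0.49 / (4 × 5.67×10⁻⁸)]^(1/4) = (1.55×10⁹)^(1/4) = 198 K.

T_eq ≈ 198 K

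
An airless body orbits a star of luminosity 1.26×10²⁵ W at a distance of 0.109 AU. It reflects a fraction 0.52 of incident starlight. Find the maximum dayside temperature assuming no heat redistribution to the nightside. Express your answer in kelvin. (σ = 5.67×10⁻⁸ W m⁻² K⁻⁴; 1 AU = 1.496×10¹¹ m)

d = 0.109 AU = 1.63×10¹⁰ m.
Flux: S = L/(4πd²) = 1.26×10²⁵/(4π×(1.63×10¹⁰)²) = 3770 W m⁻².
With no redistribution each surface element balances locally: S(1−A) = σT⁴.
T = [3770 × 0.48 / 5.67×10⁻⁸]^(1/4) = (3.19×10¹⁰)^(1/4) = 423 K.

T_ss ≈ 423 K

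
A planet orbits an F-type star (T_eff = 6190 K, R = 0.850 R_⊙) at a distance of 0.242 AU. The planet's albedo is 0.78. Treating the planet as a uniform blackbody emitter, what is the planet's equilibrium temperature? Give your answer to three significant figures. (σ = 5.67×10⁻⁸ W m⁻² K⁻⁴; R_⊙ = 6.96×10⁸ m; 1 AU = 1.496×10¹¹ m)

T_eq ≈ 383 K

R_⋆ = 0.850 × 6.96×10⁸ = 5.92×10⁸ m.
d = 0.242 AU = 3.62×10¹⁰ m.
L = 4πR_⋆²σT_⋆⁴ = 4π(5.92×10⁸)² × 5.67×10⁻⁸ × (6190)⁴ = 3.66×10²⁶ W.
S = L/(4πd²) = 2.22×10⁴ W m⁻².
Energy balance: absorbed = emitted ⇒ πR²·S(1−A) = 4πR²·σT_eq⁴, so T_eq⁴ = S(1−A)/(4σ).
T_eq = [2.22×10⁴ × 0.22 / (4 × 5.67×10⁻⁸)]^(1/4) = (2.16×10¹⁰)^(1/4) = 383 K.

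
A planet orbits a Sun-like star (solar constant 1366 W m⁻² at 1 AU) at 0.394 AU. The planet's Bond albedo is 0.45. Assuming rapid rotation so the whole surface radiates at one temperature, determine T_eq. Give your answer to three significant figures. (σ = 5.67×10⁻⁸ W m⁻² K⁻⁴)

T_eq ≈ 382 K

Flux at 0.394 AU: S = 1366/0.394² = 8800 W m⁻².
Energy balance: absorbed = emitted ⇒ πR²·S(1−A) = 4πR²·σT_eq⁴, so T_eq⁴ = S(1−A)/(4σ).
T_eq = [8800 × 0.55 / (4 × 5.67×10⁻⁸)]^(1/4) = (2.13×10¹⁰)^(1/4) = 382 K.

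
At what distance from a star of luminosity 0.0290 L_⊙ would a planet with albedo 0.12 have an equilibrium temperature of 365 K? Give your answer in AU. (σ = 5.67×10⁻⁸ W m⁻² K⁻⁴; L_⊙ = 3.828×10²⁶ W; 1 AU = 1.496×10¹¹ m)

d ≈ 0.0929 AU

L = 0.0290 × 3.828×10²⁶ = 1.11×10²⁵ W.
From T_eq⁴ = L(1−A)/(16πσd²): d = √[L(1−A)/(16πσT_eq⁴)].
d = √[1.11×10²⁵ × 0.88 / (16π × 5.67×10⁻⁸ × (365)⁴)] = 1.39×10¹⁰ m = 0.0929 AU.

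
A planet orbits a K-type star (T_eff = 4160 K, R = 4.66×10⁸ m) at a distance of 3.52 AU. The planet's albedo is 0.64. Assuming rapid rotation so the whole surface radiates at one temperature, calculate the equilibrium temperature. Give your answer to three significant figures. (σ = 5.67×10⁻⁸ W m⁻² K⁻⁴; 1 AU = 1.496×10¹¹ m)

d = 3.52 AU = 5.27×10¹¹ m.
L = 4πR_⋆²σT_⋆⁴ = 4π(4.66×10⁸)² × 5.67×10⁻⁸ × (4160)⁴ = 4.63×10²⁵ W.
S = L/(4πd²) = 13.3 W m⁻².
Energy balance: absorbed = emitted ⇒ πR²·S(1−A) = 4πR²·σT_eq⁴, so T_eq⁴ = S(1−A)/(4σ).
T_eq = [13.3 × 0.36 / (4 × 5.67×10⁻⁸)]^(1/4) = (2.11×10⁷)^(1/4) = 67.8 K.

T_eq ≈ 67.8 K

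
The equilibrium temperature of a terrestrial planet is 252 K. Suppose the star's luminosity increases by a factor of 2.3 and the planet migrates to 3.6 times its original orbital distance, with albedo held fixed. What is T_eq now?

T_eq ≈ 164 K

T_eq ∝ L^(1/4) · d^(−1/2).
T′ = 252 × 2.3^(1/4) / 3.6^(1/2) = 164 K.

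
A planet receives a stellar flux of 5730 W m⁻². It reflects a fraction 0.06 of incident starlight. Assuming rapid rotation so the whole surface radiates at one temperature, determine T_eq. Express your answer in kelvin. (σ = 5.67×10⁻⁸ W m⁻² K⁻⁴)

Energy balance: absorbed = emitted ⇒ πR²·S(1−A) = 4πR²·σT_eq⁴, so T_eq⁴ = S(1−A)/(4σ).
T_eq = [5730 × 0.94 / (4 × 5.67×10⁻⁸)]^(1/4) = (2.37×10¹⁰)^(1/4) = 393 K.

T_eq ≈ 393 K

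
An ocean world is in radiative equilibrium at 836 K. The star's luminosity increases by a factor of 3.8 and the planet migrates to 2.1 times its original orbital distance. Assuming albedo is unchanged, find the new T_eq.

T_eq ∝ L^(1/4) · d^(−1/2).
T′ = 836 × 3.8^(1/4) / 2.1^(1/2) = 805 K.

T_eq ≈ 805 K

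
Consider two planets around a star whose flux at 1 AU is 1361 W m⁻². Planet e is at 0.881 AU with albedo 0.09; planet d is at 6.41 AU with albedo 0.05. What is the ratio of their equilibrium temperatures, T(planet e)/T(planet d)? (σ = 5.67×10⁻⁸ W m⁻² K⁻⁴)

T_eq = [S₀(1−A)/(4σd²)]^(1/4), so T ∝ (1−A)^(1/4) / √d.
T₁ = [1361×0.91/(4×5.67×10⁻⁸×0.881²)]^(1/4) = 289.62 K.
T₂ = [1361×0.95/(4×5.67×10⁻⁸×6.41²)]^(1/4) = 108.53 K.

T₁/T₂ ≈ 2.669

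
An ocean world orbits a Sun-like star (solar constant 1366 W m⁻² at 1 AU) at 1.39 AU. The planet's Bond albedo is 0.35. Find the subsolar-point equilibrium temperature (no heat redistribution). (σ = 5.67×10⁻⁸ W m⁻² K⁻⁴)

T_ss ≈ 300 K

Flux at 1.39 AU: S = 1366/1.39² = 707 W m⁻².
At the subsolar point the surface absorbs S(1−A) and emits σT⁴ per unit area — no factor of 4, since only the local patch is in balance.
T = [707 × 0.65 / 5.67×10⁻⁸]^(1/4) = (8.10×10⁹)^(1/4) = 300 K.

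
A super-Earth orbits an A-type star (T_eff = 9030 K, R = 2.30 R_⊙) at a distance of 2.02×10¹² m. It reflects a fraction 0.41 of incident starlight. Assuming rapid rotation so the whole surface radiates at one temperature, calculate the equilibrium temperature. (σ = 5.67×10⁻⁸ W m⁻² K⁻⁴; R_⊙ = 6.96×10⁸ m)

R_⋆ = 2.30 × 6.96×10⁸ = 1.60×10⁹ m.
L = 4πR_⋆²σT_⋆⁴ = 4π(1.60×10⁹)² × 5.67×10⁻⁸ × (9030)⁴ = 1.21×10²⁸ W.
S = L/(4πd²) = 237 W m⁻².
Energy balance: absorbed = emitted ⇒ πR²·S(1−A) = 4πR²·σT_eq⁴, so T_eq⁴ = S(1−A)/(4σ).
T_eq = [237 × 0.59 / (4 × 5.67×10⁻⁸)]^(1/4) = (6.16×10⁸)^(1/4) = 158 K.

T_eq ≈ 158 K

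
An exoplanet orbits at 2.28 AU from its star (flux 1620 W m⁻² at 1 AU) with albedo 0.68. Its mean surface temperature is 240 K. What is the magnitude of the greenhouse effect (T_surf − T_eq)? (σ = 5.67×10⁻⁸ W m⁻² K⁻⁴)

ΔT ≈ 95.2 K

S = 1620/2.28² = 311.6 W m⁻².
T_eq = [S(1−A)/(4σ)]^(1/4) = [311.6×0.32/(4×5.67×10⁻⁸)]^(1/4) = 144.8 K.
ΔT = T_surf − T_eq = 240 − 144.8.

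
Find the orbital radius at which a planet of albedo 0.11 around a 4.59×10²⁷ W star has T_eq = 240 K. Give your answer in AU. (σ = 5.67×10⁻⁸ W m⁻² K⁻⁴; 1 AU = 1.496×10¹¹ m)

From T_eq⁴ = L(1−A)/(16πσd²): d = √[L(1−A)/(16πσT_eq⁴)].
d = √[4.59×10²⁷ × 0.89 / (16π × 5.67×10⁻⁸ × (240)⁴)] = 6.57×10¹¹ m = 4.39 AU.

d ≈ 4.39 AU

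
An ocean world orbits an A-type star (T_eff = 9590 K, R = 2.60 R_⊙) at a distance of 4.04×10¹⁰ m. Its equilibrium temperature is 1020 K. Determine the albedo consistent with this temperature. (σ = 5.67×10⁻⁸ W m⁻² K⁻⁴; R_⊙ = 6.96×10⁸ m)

A ≈ 0.74

R_⋆ = 2.60 × 6.96×10⁸ = 1.81×10⁹ m.
L = 4πR_⋆²σT_⋆⁴ = 4π(1.81×10⁹)² × 5.67×10⁻⁸ × (9590)⁴ = 1.97×10²⁸ W.
S = L/(4πd²) = 9.62×10⁵ W m⁻².
From T_eq⁴ = S(1−A)/(4σ): 1−A = 4σT_eq⁴/S.
1−A = 4 × 5.67×10⁻⁸ × (1020)⁴ / 9.62×10⁵ = 0.255.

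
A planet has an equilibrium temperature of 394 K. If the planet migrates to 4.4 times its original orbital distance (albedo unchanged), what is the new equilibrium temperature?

T_eq ∝ L^(1/4) · d^(−1/2).
T′ = 394 / 4.4^(1/2) = 188 K.

T_eq ≈ 188 K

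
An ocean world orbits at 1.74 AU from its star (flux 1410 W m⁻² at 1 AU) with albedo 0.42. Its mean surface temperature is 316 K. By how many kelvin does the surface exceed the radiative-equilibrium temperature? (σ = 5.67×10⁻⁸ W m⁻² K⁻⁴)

S = 1410/1.74² = 465.7 W m⁻².
T_eq = [S(1−A)/(4σ)]^(1/4) = [465.7×0.58/(4×5.67×10⁻⁸)]^(1/4) = 185.8 K.
ΔT = T_surf − T_eq = 316 − 185.8.

ΔT ≈ 130.2 K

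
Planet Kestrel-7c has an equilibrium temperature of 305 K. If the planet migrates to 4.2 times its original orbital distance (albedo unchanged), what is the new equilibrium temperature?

T_eq ≈ 149 K

T_eq ∝ L^(1/4) · d^(−1/2).
T′ = 305 / 4.2^(1/2) = 149 K.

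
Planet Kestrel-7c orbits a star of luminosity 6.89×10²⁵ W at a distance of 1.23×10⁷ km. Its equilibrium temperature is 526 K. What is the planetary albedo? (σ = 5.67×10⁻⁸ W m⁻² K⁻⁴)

A ≈ 0.52

d = 1.23×10⁷ km = 1.23×10¹⁰ m.
Flux: S = L/(4πd²) = 6.89×10²⁵/(4π×(1.23×10¹⁰)²) = 3.62×10⁴ W m⁻².
From T_eq⁴ = S(1−A)/(4σ): 1−A = 4σT_eq⁴/S.
1−A = 4 × 5.67×10⁻⁸ × (526)⁴ / 3.62×10⁴ = 0.479.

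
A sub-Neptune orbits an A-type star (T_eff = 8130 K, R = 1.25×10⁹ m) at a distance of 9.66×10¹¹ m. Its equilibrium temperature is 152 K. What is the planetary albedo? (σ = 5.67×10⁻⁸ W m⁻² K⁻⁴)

A ≈ 0.71

L = 4πR_⋆²σT_⋆⁴ = 4π(1.25×10⁹)² × 5.67×10⁻⁸ × (8130)⁴ = 4.86×10²⁷ W.
S = L/(4πd²) = 415 W m⁻².
From T_eq⁴ = S(1−A)/(4σ): 1−A = 4σT_eq⁴/S.
1−A = 4 × 5.67×10⁻⁸ × (152)⁴ / 415 = 0.292.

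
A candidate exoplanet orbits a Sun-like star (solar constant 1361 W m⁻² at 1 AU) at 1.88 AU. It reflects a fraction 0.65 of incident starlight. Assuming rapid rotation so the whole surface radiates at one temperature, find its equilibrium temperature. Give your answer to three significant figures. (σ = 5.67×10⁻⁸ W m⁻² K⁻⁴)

T_eq ≈ 156 K

Flux at 1.88 AU: S = 1361/1.88² = 385 W m⁻².
Energy balance: absorbed = emitted ⇒ πR²·S(1−A) = 4πR²·σT_eq⁴, so T_eq⁴ = S(1−A)/(4σ).
T_eq = [385 × 0.35 / (4 × 5.67×10⁻⁸)]^(1/4) = (5.94×10⁸)^(1/4) = 156 K.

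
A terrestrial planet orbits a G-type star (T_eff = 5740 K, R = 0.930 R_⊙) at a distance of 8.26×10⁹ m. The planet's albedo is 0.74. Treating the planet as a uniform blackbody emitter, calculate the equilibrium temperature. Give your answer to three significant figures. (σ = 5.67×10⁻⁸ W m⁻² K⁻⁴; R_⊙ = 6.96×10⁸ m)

T_eq ≈ 811 K

R_⋆ = 0.930 × 6.96×10⁸ = 6.47×10⁸ m.
L = 4πR_⋆²σT_⋆⁴ = 4π(6.47×10⁸)² × 5.67×10⁻⁸ × (5740)⁴ = 3.24×10²⁶ W.
S = L/(4πd²) = 3.78×10⁵ W m⁻².
Energy balance: absorbed = emitted ⇒ πR²·S(1−A) = 4πR²·σT_eq⁴, so T_eq⁴ = S(1−A)/(4σ).
T_eq = [3.78×10⁵ × 0.26 / (4 × 5.67×10⁻⁸)]^(1/4) = (4.33×10¹¹)^(1/4) = 811 K.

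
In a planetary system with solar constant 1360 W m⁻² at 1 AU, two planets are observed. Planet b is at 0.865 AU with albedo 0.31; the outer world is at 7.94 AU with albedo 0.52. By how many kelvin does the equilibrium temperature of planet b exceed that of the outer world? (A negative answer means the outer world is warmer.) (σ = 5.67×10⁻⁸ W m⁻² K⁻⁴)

ΔT ≈ 190.5 K

T_eq = [S₀(1−A)/(4σd²)]^(1/4), so T ∝ (1−A)^(1/4) / √d.
T₁ = [1360×0.69/(4×5.67×10⁻⁸×0.865²)]^(1/4) = 272.70 K.
T₂ = [1360×0.48/(4×5.67×10⁻⁸×7.94²)]^(1/4) = 82.20 K.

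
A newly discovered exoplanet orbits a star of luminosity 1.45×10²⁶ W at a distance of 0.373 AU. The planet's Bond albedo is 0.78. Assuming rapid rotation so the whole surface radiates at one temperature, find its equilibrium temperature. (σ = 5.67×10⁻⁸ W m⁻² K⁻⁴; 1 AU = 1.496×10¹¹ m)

d = 0.373 AU = 5.58×10¹⁰ m.
Flux: S = L/(4πd²) = 1.45×10²⁶/(4π×(5.58×10¹⁰)²) = 3710 W m⁻².
Energy balance: absorbed = emitted ⇒ πR²·S(1−A) = 4πR²·σT_eq⁴, so T_eq⁴ = S(1−A)/(4σ).
T_eq = [3710 × 0.22 / (4 × 5.67×10⁻⁸)]^(1/4) = (3.59×10⁹)^(1/4) = 245 K.

T_eq ≈ 245 K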